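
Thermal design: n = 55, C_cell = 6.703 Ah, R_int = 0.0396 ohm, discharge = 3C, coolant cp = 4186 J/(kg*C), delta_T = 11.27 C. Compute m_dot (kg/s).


Step 1: I = 3 * 6.703 = 20.109 A
Step 2: Q_cell = I^2 * R = 20.109^2 * 0.0396 = 16.013 W
Step 3: Q_total = 55 * 16.013 = 880.72 W
Step 4: m_dot = Q_total / (cp * dT) = 880.72 / (4186 * 11.27) = 0.01867 kg/s

0.01867 kg/s


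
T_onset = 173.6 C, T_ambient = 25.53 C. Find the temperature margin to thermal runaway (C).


margin = T_onset - T_ambient = 173.6 - 25.53 = 148.07 C

148.07 C


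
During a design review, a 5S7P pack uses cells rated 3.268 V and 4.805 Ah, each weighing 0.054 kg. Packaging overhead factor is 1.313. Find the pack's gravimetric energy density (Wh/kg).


Step 1: V_pack = 5 * 3.268 = 16.34 V
Step 2: C_pack = 7 * 4.805 = 33.635 Ah
Step 3: E_pack = V_pack * C_pack = 16.34 * 33.635 = 549.6 Wh
Step 4: m_pack = 5 * 7 * 0.054 * 1.313 = 2.4816 kg
Step 5: ED = E_pack / m_pack = 549.6 / 2.4816 = 221.5 Wh/kg

221.5 Wh/kg


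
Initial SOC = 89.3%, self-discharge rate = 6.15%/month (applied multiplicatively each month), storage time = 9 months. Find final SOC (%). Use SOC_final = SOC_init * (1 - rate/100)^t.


Monthly retention factor = 1 - 6.15/100 = 0.9385
Over 9 months: factor^9 = 0.56482
SOC_final = 89.3 * 0.56482 = 50.44%

50.44%


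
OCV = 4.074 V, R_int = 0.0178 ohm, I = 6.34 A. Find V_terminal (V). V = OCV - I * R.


IR drop = 6.34 * 0.0178 = 0.11285 V
V = 4.074 - 0.11285 = 3.961 V

3.961 V


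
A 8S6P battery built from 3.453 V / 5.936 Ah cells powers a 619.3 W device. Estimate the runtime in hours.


Step 1: E_pack = Ns * V_cell * Np * C_cell = 8 * 3.453 * 6 * 5.936 = 983.86 Wh
Step 2: t = E_pack / P = 983.86 / 619.3 = 1.589 hr

1.589 hr


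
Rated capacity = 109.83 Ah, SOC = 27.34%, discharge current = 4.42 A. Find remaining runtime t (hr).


Step 1: remaining = SOC/100 * C_total = 27.34/100 * 109.83 = 30.028 Ah
Step 2: t = remaining / I = 30.028 / 4.42 = 6.794 hr

6.794 hr


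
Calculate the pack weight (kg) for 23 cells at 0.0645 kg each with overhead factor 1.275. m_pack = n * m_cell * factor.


m_pack = n * m_cell * overhead = 23 * 0.0645 * 1.275 = 1.891 kg

1.891 kg


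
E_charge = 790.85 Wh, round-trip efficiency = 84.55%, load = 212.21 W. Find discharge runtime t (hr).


Step 1: E_discharge = eta/100 * E_charge = 84.55/100 * 790.85 = 668.66 Wh
Step 2: t = E_discharge / P = 668.66 / 212.21 = 3.151 hr

3.151 hr


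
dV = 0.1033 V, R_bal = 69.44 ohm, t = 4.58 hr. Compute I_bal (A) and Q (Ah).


First, Ohm's law: I_bal = 0.1033 V / 69.44 ohm = 0.0014876 A
Then Q = I * t = 0.0014876 A * 4.58 hr = 0.006813 Ah

I=0.0014876 A, Q=0.006813 Ah


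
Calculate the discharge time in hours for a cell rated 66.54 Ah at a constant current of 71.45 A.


t = capacity / current = 66.54 / 71.45 = 0.9313 hr

0.9313 hr


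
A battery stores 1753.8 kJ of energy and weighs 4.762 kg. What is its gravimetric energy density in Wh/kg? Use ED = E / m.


Convert: E = 1753.8 kJ = 487.17 Wh
ED = E / m = 487.17 / 4.762 = 102.3 Wh/kg

102.3 Wh/kg


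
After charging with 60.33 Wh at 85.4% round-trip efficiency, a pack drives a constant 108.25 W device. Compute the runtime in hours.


Step 1: E_discharge = eta/100 * E_charge = 85.4/100 * 60.33 = 51.522 Wh
Step 2: t = E_discharge / P = 51.522 / 108.25 = 0.4760 hr

0.4760 hr


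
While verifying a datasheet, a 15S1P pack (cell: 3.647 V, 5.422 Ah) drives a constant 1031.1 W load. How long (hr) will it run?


Step 1: E_pack = Ns * V_cell * Np * C_cell = 15 * 3.647 * 1 * 5.422 = 296.61 Wh
Step 2: t = E_pack / P = 296.61 / 1031.1 = 0.2877 hr

0.2877 hr


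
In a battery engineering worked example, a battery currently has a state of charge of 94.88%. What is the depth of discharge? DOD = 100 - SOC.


Complement of SOC: DOD = 100% - 94.88% = 5.12%

5.12%


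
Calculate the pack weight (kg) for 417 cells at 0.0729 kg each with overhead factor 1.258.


m_pack = n * m_cell * overhead = 417 * 0.0729 * 1.258 = 38.24 kg

38.24 kg


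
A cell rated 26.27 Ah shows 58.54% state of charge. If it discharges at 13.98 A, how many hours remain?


Step 1: remaining = SOC/100 * C_total = 58.54/100 * 26.27 = 15.378 Ah
Step 2: t = remaining / I = 15.378 / 13.98 = 1.100 hr

1.100 hr


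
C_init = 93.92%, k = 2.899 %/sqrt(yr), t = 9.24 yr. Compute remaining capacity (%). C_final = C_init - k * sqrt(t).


Step 1: sqrt(9.24 yr) = 3.0397
Step 2: drop = 2.899 * 3.0397 = 8.8121
Step 3: C_final = 93.92 - 8.8121 = 85.11%

85.11%


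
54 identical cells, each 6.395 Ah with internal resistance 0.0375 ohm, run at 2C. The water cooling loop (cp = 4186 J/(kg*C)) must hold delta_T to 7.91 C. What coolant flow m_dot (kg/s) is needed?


Step 1: I = 2 * 6.395 = 12.79 A
Step 2: Q_cell = I^2 * R = 12.79^2 * 0.0375 = 6.1344 W
Step 3: Q_total = 54 * 6.1344 = 331.26 W
Step 4: m_dot = Q_total / (cp * dT) = 331.26 / (4186 * 7.91) = 0.01000 kg/s

0.01000 kg/s


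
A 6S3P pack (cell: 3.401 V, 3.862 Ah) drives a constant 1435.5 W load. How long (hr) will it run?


Step 1: E_pack = Ns * V_cell * Np * C_cell = 6 * 3.401 * 3 * 3.862 = 236.42 Wh
Step 2: t = E_pack / P = 236.42 / 1435.5 = 0.1647 hr

0.1647 hr


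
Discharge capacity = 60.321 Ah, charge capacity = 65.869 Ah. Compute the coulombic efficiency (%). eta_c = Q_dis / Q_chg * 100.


Coulombic efficiency = 60.321/65.869 * 100% = 91.58%

91.58%


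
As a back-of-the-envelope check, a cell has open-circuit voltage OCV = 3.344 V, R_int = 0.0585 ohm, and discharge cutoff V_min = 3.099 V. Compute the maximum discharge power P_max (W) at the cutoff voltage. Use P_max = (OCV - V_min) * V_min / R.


dV = OCV - V_min = 0.245 V (so I_max = dV / R)
P_max = dV * V_min / R = 0.245 * 3.099 / 0.0585 = 12.98 W

12.98 W


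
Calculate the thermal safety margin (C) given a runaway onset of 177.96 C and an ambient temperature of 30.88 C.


Safety margin = 177.96 C - 30.88 C = 147.08 C

147.08 C


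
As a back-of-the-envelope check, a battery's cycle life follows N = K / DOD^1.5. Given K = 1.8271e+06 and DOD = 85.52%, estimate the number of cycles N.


DOD^1.5 = 790.86
N = K / DOD^1.5 = 1.8271e+06 / 790.86 = 2310

2310 cycles


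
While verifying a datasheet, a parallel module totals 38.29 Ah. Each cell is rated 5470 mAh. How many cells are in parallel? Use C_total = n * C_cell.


Convert: C_cell = 5470 mAh = 5.47 Ah
n = C_total / C_cell = 38.29 / 5.47 = 7

7


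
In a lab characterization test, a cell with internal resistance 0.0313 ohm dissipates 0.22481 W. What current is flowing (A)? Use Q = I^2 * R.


I = sqrt(Q / R) = sqrt(0.22481 / 0.0313) = sqrt(7.1824) = 2.680 A

2.680 A


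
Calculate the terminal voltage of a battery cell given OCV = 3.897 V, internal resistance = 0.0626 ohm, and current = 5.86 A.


V = OCV - I*R = 3.897 - 5.86 * 0.0626 = 3.530 V

3.530 V


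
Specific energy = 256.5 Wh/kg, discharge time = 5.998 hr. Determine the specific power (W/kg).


Specific power = 256.5 Wh/kg / 5.998 hr = 42.76 W/kg

42.76 W/kg


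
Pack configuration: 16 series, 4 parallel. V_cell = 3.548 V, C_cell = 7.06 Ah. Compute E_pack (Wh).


E = Ns * Vcell * Np * Ccell = 16 * 3.548 * 4 * 7.06 = 1603 Wh

1603 Wh


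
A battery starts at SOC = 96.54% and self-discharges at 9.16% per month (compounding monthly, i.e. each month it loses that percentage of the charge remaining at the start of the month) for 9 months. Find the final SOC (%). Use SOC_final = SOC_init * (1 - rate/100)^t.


Monthly retention factor = 1 - 9.16/100 = 0.9084
Over 9 months: factor^9 = 0.42121
SOC_final = 96.54 * 0.42121 = 40.66%

40.66%


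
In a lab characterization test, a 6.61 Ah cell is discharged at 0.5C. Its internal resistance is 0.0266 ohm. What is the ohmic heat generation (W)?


Step 1: I = C_rate * capacity = 0.5 * 6.61 = 3.305 A
Step 2: Q = I^2 * R = 3.305^2 * 0.0266 = 10.923 * 0.0266 = 0.2906 W

0.2906 W


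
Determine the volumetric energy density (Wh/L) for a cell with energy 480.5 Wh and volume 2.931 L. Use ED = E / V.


ED = E / V = 480.5 / 2.931 = 163.9 Wh/L

163.9 Wh/L


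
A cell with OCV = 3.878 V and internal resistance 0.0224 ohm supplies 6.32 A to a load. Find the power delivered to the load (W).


Step 1: V_terminal = OCV - I*R = 3.878 - 6.32 * 0.0224 = 3.7364 V
Step 2: P_out = V_terminal * I = 3.7364 * 6.32 = 23.61 W

23.61 W


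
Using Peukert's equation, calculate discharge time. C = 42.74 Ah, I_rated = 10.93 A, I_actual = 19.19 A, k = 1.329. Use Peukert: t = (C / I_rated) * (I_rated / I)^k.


Step 1: t_rated = C / I_rated = 42.74 / 10.93 = 3.9103 hr
Step 2: ratio = 10.93 / 19.19 = 0.56957
Step 3: ratio^k = 0.56957^1.329 = 0.47328
Step 4: t = t_rated * ratio^k = 3.9103 * 0.47328 = 1.851 hr

1.851 hr


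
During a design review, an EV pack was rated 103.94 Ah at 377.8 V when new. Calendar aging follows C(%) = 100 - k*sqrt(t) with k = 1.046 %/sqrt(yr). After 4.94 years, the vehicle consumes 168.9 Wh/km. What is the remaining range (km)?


Step 1: capacity retention = 100 - 1.046 * sqrt(4.94) = 100 - 1.046 * 2.2226 = 97.675%
Step 2: C_now = 103.94 * 97.675/100 = 101.52 Ah
Step 3: E_pack = V * C_now = 377.8 * 101.52 = 38354 Wh
Step 4: range = E_pack / consumption = 38354 / 168.9 = 227.1 km

227.1 km


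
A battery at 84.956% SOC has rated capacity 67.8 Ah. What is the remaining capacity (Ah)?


remaining = SOC / 100 * total = 84.956 / 100 * 67.8 = 57.60 Ah

57.60 Ah


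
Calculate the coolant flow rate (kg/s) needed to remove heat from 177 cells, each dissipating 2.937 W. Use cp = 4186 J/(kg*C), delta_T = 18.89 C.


Q_total = 177 * 2.937 = 519.85 W
m_dot = Q_total / (cp * dT) = 519.85 / (4186 * 18.89) = 0.006574 kg/s

0.006574 kg/s


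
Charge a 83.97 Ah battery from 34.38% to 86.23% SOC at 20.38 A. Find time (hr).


delta_Ah = 83.97 * (86.23 - 34.38) / 100 = 43.538 Ah
t = delta_Ah / I = 43.538 / 20.38 = 2.136 hr

2.136 hr


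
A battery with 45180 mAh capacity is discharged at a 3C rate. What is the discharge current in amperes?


Convert: capacity = 45180 mAh = 45.18 Ah
I = C_rate * capacity = 3 * 45.18 = 135.54 A

135.54 A


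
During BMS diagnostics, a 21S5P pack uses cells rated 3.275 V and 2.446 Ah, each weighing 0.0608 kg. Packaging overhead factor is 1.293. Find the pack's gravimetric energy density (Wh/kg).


Step 1: V_pack = 21 * 3.275 = 68.775 V
Step 2: C_pack = 5 * 2.446 = 12.23 Ah
Step 3: E_pack = V_pack * C_pack = 68.775 * 12.23 = 841.12 Wh
Step 4: m_pack = 21 * 5 * 0.0608 * 1.293 = 8.2545 kg
Step 5: ED = E_pack / m_pack = 841.12 / 8.2545 = 101.9 Wh/kg

101.9 Wh/kg


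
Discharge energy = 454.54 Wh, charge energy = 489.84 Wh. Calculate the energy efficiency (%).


eta_e = E_dis / E_chg * 100 = 454.54 / 489.84 * 100 = 92.79%

92.79%


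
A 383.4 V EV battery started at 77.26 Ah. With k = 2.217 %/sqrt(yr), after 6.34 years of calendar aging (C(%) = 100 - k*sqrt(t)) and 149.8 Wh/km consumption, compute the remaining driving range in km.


Step 1: capacity retention = 100 - 2.217 * sqrt(6.34) = 100 - 2.217 * 2.5179 = 94.418%
Step 2: C_now = 77.26 * 94.418/100 = 72.947 Ah
Step 3: E_pack = V * C_now = 383.4 * 72.947 = 27968 Wh
Step 4: range = E_pack / consumption = 27968 / 149.8 = 186.7 km

186.7 km


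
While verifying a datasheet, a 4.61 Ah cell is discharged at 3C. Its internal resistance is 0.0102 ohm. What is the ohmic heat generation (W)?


Step 1: I = C_rate * capacity = 3 * 4.61 = 13.83 A
Step 2: Q = I^2 * R = 13.83^2 * 0.0102 = 191.27 * 0.0102 = 1.951 W

1.951 W


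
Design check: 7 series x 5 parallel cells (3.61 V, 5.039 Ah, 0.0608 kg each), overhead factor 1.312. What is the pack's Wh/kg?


Step 1: V_pack = 7 * 3.61 = 25.27 V
Step 2: C_pack = 5 * 5.039 = 25.195 Ah
Step 3: E_pack = V_pack * C_pack = 25.27 * 25.195 = 636.68 Wh
Step 4: m_pack = 7 * 5 * 0.0608 * 1.312 = 2.7919 kg
Step 5: ED = E_pack / m_pack = 636.68 / 2.7919 = 228.0 Wh/kg

228.0 Wh/kg


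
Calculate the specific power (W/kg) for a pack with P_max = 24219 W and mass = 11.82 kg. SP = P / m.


SP = P / m = 24219 / 11.82 = 2049 W/kg

2049 W/kg


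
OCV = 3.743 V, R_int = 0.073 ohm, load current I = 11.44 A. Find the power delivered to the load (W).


Step 1: V_terminal = OCV - I*R = 3.743 - 11.44 * 0.073 = 2.9079 V
Step 2: P_out = V_terminal * I = 2.9079 * 11.44 = 33.27 W

33.27 W


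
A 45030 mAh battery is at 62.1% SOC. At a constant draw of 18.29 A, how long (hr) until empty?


Convert: C_total = 45030 mAh = 45.03 Ah
Step 1: remaining = SOC/100 * C_total = 62.1/100 * 45.03 = 27.964 Ah
Step 2: t = remaining / I = 27.964 / 18.29 = 1.529 hr

1.529 hr


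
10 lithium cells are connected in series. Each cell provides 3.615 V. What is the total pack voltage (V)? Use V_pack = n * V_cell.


With 10 cells in series at 3.615 V each, V_pack = 36.15 V

36.15 V


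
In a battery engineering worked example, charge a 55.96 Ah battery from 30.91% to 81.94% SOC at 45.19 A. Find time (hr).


Step 1: dSOC = 81.94% - 30.91% = 51.03%
Step 2: delta_Ah = 55.96 * 51.03 / 100 = 28.556 Ah
Step 3: t = 28.556 / 45.19 = 0.6319 hr

0.6319 hr


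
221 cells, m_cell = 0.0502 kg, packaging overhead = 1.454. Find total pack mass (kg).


m_pack = n * m_cell * overhead = 221 * 0.0502 * 1.454 = 16.13 kg

16.13 kg


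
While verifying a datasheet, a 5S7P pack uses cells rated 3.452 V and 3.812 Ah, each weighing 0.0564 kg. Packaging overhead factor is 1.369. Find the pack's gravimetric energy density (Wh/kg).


Step 1: V_pack = 5 * 3.452 = 17.26 V
Step 2: C_pack = 7 * 3.812 = 26.684 Ah
Step 3: E_pack = V_pack * C_pack = 17.26 * 26.684 = 460.57 Wh
Step 4: m_pack = 5 * 7 * 0.0564 * 1.369 = 2.7024 kg
Step 5: ED = E_pack / m_pack = 460.57 / 2.7024 = 170.4 Wh/kg

170.4 Wh/kg


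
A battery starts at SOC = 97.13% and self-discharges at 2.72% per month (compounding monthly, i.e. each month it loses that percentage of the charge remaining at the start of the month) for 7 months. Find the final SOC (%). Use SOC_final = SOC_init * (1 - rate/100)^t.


Monthly retention factor = 1 - 2.72/100 = 0.9728
Over 7 months: factor^7 = 0.82445
SOC_final = 97.13 * 0.82445 = 80.08%

80.08%


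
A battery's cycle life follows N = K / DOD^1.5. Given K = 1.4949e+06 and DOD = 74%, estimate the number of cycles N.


DOD^1.5 = 636.57
N = K / DOD^1.5 = 1.4949e+06 / 636.57 = 2348

2348 cycles


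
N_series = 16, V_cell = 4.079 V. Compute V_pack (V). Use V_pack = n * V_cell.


Series voltages add: 16 * 4.079 V = 65.264 V

65.264 V


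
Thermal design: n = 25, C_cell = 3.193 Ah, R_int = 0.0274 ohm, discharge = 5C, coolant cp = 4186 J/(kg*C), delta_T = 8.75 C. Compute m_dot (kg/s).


Step 1: I = 5 * 3.193 = 15.965 A
Step 2: Q_cell = I^2 * R = 15.965^2 * 0.0274 = 6.9837 W
Step 3: Q_total = 25 * 6.9837 = 174.59 W
Step 4: m_dot = Q_total / (cp * dT) = 174.59 / (4186 * 8.75) = 0.004767 kg/s

0.004767 kg/s


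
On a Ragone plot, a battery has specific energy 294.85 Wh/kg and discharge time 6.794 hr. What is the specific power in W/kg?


Specific power = 294.85 Wh/kg / 6.794 hr = 43.40 W/kg

43.40 W/kg


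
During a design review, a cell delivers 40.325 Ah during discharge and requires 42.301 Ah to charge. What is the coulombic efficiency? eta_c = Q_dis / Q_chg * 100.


Coulombic efficiency = 40.325/42.301 * 100% = 95.33%

95.33%


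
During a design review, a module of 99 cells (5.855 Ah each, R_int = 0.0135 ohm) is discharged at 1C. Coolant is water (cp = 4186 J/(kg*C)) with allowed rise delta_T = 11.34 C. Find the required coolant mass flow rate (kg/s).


Step 1: I = 1 * 5.855 = 5.855 A
Step 2: Q_cell = I^2 * R = 5.855^2 * 0.0135 = 0.46279 W
Step 3: Q_total = 99 * 0.46279 = 45.816 W
Step 4: m_dot = Q_total / (cp * dT) = 45.816 / (4186 * 11.34) = 9.652e-04 kg/s

9.652e-04 kg/s


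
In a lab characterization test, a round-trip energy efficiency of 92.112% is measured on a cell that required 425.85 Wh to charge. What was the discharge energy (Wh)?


E_dis = eta/100 * E_chg = 92.112/100 * 425.85 = 392.3 Wh

392.3 Wh


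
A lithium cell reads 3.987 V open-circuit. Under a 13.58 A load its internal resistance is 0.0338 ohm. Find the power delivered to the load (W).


Step 1: V_terminal = OCV - I*R = 3.987 - 13.58 * 0.0338 = 3.528 V
Step 2: P_out = V_terminal * I = 3.528 * 13.58 = 47.91 W

47.91 W


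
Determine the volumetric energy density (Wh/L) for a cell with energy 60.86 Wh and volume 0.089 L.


Volumetric ED = 60.86 Wh / 0.089 L = 683.8 Wh/L

683.8 Wh/L


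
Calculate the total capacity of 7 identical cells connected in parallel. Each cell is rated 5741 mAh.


Convert: C_cell = 5741 mAh = 5.741 Ah
C_total = 7 * 5.741 = 40.187 Ah

40.187 Ah


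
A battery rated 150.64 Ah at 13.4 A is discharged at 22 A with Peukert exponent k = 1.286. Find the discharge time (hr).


Step 1: t_rated = C / I_rated = 150.64 / 13.4 = 11.242 hr
Step 2: ratio = 13.4 / 22 = 0.60909
Step 3: ratio^k = 0.60909^1.286 = 0.52857
Step 4: t = t_rated * ratio^k = 11.242 * 0.52857 = 5.942 hr

5.942 hr


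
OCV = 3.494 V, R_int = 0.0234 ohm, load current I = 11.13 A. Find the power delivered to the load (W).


Step 1: V_terminal = OCV - I*R = 3.494 - 11.13 * 0.0234 = 3.2336 V
Step 2: P_out = V_terminal * I = 3.2336 * 11.13 = 35.99 W

35.99 W


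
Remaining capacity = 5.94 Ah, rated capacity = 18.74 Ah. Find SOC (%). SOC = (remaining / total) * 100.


SOC% = 5.94 / 18.74 * 100 = 31.70%

31.70%


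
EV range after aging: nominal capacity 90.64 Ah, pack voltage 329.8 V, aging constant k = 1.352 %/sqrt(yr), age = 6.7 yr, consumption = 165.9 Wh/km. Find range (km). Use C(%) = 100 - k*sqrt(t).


Step 1: capacity retention = 100 - 1.352 * sqrt(6.7) = 100 - 1.352 * 2.5884 = 96.5%
Step 2: C_now = 90.64 * 96.5/100 = 87.468 Ah
Step 3: E_pack = V * C_now = 329.8 * 87.468 = 28847 Wh
Step 4: range = E_pack / consumption = 28847 / 165.9 = 173.9 km

173.9 km


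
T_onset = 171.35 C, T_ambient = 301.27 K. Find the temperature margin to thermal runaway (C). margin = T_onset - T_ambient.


Convert: T_ambient = 301.27 K = 28.12 C
margin = 171.35 - 28.12 = 143.23 C

143.23 C


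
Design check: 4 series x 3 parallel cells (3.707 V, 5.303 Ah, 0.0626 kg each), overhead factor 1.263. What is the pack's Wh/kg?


Step 1: V_pack = 4 * 3.707 = 14.828 V
Step 2: C_pack = 3 * 5.303 = 15.909 Ah
Step 3: E_pack = V_pack * C_pack = 14.828 * 15.909 = 235.9 Wh
Step 4: m_pack = 4 * 3 * 0.0626 * 1.263 = 0.94877 kg
Step 5: ED = E_pack / m_pack = 235.9 / 0.94877 = 248.6 Wh/kg

248.6 Wh/kg


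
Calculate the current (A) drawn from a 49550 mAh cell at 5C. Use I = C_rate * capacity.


Convert: capacity = 49550 mAh = 49.55 Ah
I = C_rate * capacity = 5 * 49.55 = 247.75 A

247.75 A


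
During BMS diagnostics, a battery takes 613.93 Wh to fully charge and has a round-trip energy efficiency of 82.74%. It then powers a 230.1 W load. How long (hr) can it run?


Step 1: E_discharge = eta/100 * E_charge = 82.74/100 * 613.93 = 507.97 Wh
Step 2: t = E_discharge / P = 507.97 / 230.1 = 2.208 hr

2.208 hr


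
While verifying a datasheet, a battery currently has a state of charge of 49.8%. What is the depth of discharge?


Complement of SOC: DOD = 100% - 49.8% = 50.2%

50.2%


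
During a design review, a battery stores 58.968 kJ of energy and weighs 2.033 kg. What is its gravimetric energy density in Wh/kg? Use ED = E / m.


Convert: E = 58.968 kJ = 16.38 Wh
ED = E / m = 16.38 / 2.033 = 8.057 Wh/kg

8.057 Wh/kg


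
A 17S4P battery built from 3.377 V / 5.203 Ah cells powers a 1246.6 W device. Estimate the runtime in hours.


Step 1: E_pack = Ns * V_cell * Np * C_cell = 17 * 3.377 * 4 * 5.203 = 1194.8 Wh
Step 2: t = E_pack / P = 1194.8 / 1246.6 = 0.9584 hr

0.9584 hr


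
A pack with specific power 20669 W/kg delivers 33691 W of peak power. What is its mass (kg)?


m = P / SP = 33691 / 20669 = 1.630 kg

1.630 kg


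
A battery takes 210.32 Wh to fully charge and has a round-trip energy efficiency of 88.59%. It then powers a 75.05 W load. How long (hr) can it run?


Step 1: E_discharge = eta/100 * E_charge = 88.59/100 * 210.32 = 186.32 Wh
Step 2: t = E_discharge / P = 186.32 / 75.05 = 2.483 hr

2.483 hr


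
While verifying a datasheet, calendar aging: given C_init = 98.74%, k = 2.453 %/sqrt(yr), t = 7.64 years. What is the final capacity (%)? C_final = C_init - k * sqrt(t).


sqrt(t) = sqrt(7.64) = 2.7641
C_final = 98.74 - 2.453 * 2.7641 = 91.96%

91.96%


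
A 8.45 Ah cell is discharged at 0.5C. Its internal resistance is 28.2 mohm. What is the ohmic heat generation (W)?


Convert: R = 28.2 mohm = 0.0282 ohm
Step 1: I = C_rate * capacity = 0.5 * 8.45 = 4.225 A
Step 2: Q = I^2 * R = 4.225^2 * 0.0282 = 17.851 * 0.0282 = 0.5034 W

0.5034 W


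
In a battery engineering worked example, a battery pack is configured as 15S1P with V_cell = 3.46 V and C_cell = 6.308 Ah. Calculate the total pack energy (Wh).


V_pack = 15 * 3.46 = 51.9 V
C_pack = 1 * 6.308 = 6.308 Ah
E = V_pack * C_pack = 51.9 * 6.308 = 327.4 Wh

327.4 Wh


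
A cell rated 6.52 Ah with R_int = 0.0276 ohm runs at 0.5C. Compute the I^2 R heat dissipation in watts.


Step 1: I = C_rate * capacity = 0.5 * 6.52 = 3.26 A
Step 2: Q = I^2 * R = 3.26^2 * 0.0276 = 10.628 * 0.0276 = 0.2933 W

0.2933 W


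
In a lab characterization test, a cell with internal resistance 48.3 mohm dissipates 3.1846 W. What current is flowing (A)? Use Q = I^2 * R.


Convert: R = 48.3 mohm = 0.0483 ohm
I = sqrt(Q / R) = sqrt(3.1846 / 0.0483) = sqrt(65.934) = 8.120 A

8.120 A


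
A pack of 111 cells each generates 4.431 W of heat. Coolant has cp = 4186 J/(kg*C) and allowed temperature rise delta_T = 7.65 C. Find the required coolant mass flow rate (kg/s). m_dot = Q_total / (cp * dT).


Q_total = 111 * 4.431 = 491.84 W
m_dot = Q_total / (cp * dT) = 491.84 / (4186 * 7.65) = 0.01536 kg/s

0.01536 kg/s


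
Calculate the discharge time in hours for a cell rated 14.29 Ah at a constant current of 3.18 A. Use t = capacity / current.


t = capacity / current = 14.29 / 3.18 = 4.494 hr

4.494 hr


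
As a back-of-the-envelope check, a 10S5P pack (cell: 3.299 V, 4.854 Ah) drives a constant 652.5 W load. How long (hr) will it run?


Step 1: E_pack = Ns * V_cell * Np * C_cell = 10 * 3.299 * 5 * 4.854 = 800.67 Wh
Step 2: t = E_pack / P = 800.67 / 652.5 = 1.227 hr

1.227 hr


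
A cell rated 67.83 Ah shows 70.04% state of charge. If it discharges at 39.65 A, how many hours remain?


Step 1: remaining = SOC/100 * C_total = 70.04/100 * 67.83 = 47.508 Ah
Step 2: t = remaining / I = 47.508 / 39.65 = 1.198 hr

1.198 hr


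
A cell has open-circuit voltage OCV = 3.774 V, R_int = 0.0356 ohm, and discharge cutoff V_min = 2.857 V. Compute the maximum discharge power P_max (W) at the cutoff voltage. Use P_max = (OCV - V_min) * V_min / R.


P_max = (OCV - V_min) * V_min / R = (3.774 - 2.857) * 2.857 / 0.0356 = 0.917 * 2.857 / 0.0356 = 73.59 W

73.59 W


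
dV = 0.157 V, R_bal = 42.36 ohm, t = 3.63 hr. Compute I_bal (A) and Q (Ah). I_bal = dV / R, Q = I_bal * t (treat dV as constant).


I_bal = dV / R = 0.157 / 42.36 = 0.0037063 A
Q = I_bal * t = 0.0037063 * 3.63 = 0.01345 Ah

I=0.0037063 A, Q=0.01345 Ah


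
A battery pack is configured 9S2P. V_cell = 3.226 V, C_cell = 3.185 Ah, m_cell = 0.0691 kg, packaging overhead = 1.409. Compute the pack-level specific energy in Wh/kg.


Step 1: V_pack = 9 * 3.226 = 29.034 V
Step 2: C_pack = 2 * 3.185 = 6.37 Ah
Step 3: E_pack = V_pack * C_pack = 29.034 * 6.37 = 184.95 Wh
Step 4: m_pack = 9 * 2 * 0.0691 * 1.409 = 1.7525 kg
Step 5: ED = E_pack / m_pack = 184.95 / 1.7525 = 105.5 Wh/kg

105.5 Wh/kg


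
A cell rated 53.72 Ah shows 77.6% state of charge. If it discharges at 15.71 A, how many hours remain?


Step 1: remaining = SOC/100 * C_total = 77.6/100 * 53.72 = 41.687 Ah
Step 2: t = remaining / I = 41.687 / 15.71 = 2.654 hr

2.654 hr


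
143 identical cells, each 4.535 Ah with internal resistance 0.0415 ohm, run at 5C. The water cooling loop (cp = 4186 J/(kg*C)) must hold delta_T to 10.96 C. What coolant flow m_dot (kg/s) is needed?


Step 1: I = 5 * 4.535 = 22.675 A
Step 2: Q_cell = I^2 * R = 22.675^2 * 0.0415 = 21.337 W
Step 3: Q_total = 143 * 21.337 = 3051.2 W
Step 4: m_dot = Q_total / (cp * dT) = 3051.2 / (4186 * 10.96) = 0.06651 kg/s

0.06651 kg/s


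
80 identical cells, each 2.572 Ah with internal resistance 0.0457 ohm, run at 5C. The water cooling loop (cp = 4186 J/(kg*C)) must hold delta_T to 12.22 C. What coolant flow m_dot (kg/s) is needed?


Step 1: I = 5 * 2.572 = 12.86 A
Step 2: Q_cell = I^2 * R = 12.86^2 * 0.0457 = 7.5578 W
Step 3: Q_total = 80 * 7.5578 = 604.62 W
Step 4: m_dot = Q_total / (cp * dT) = 604.62 / (4186 * 12.22) = 0.01182 kg/s

0.01182 kg/s


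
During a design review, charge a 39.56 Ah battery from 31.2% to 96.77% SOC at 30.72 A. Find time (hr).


delta_Ah = 39.56 * (96.77 - 31.2) / 100 = 25.939 Ah
t = delta_Ah / I = 25.939 / 30.72 = 0.8444 hr

0.8444 hr


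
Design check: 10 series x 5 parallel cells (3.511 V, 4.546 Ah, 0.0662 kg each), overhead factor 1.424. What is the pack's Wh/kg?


Step 1: V_pack = 10 * 3.511 = 35.11 V
Step 2: C_pack = 5 * 4.546 = 22.73 Ah
Step 3: E_pack = V_pack * C_pack = 35.11 * 22.73 = 798.05 Wh
Step 4: m_pack = 10 * 5 * 0.0662 * 1.424 = 4.7134 kg
Step 5: ED = E_pack / m_pack = 798.05 / 4.7134 = 169.3 Wh/kg

169.3 Wh/kg


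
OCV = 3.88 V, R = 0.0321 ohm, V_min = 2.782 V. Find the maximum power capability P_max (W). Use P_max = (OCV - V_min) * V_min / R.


P_max = (OCV - V_min) * V_min / R = (3.88 - 2.782) * 2.782 / 0.0321 = 1.098 * 2.782 / 0.0321 = 95.16 W

95.16 W


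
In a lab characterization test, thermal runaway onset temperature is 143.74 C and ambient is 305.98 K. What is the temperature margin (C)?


Convert: T_ambient = 305.98 K = 32.83 C
margin = 143.74 - 32.83 = 110.91 C

110.91 C


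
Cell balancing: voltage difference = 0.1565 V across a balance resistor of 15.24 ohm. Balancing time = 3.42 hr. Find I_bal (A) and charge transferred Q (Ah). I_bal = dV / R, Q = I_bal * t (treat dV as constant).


I_bal = dV / R = 0.1565 / 15.24 = 0.010269 A
Q = I_bal * t = 0.010269 * 3.42 = 0.03512 Ah

I=0.010269 A, Q=0.03512 Ah


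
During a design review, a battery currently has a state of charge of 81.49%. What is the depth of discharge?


DOD = 100 - SOC = 100 - 81.49 = 18.51%

18.51%


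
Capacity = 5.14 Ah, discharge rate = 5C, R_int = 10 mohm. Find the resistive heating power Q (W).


Convert: R = 10 mohm = 0.01 ohm
Step 1: I = C_rate * capacity = 5 * 5.14 = 25.7 A
Step 2: Q = I^2 * R = 25.7^2 * 0.01 = 660.49 * 0.01 = 6.605 W

6.605 W


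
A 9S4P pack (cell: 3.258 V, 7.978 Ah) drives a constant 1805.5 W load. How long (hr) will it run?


Step 1: E_pack = Ns * V_cell * Np * C_cell = 9 * 3.258 * 4 * 7.978 = 935.72 Wh
Step 2: t = E_pack / P = 935.72 / 1805.5 = 0.5183 hr

0.5183 hr


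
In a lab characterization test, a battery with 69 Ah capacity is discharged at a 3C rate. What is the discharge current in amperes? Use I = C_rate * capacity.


At 3C: I = 3 * 69 Ah = 207 A

207 A


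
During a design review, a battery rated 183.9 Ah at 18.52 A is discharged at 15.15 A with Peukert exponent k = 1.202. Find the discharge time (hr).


Step 1: t_rated = C / I_rated = 183.9 / 18.52 = 9.9298 hr
Step 2: ratio = 18.52 / 15.15 = 1.2224
Step 3: ratio^k = 1.2224^1.202 = 1.273
Step 4: t = t_rated * ratio^k = 9.9298 * 1.273 = 12.64 hr

12.64 hr


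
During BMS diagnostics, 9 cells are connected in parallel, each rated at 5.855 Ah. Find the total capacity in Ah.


Parallel capacities add: 9 * 5.855 Ah = 52.695 Ah

52.695 Ah


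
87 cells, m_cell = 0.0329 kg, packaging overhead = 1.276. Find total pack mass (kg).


Cell mass sum = 87 * 0.0329 = 2.8623 kg
With overhead 1.276: m_pack = 2.8623 * 1.276 = 3.652 kg

3.652 kg


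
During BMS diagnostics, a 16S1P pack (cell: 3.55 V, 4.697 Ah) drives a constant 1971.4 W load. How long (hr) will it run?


Step 1: E_pack = Ns * V_cell * Np * C_cell = 16 * 3.55 * 1 * 4.697 = 266.79 Wh
Step 2: t = E_pack / P = 266.79 / 1971.4 = 0.1353 hr

0.1353 hr


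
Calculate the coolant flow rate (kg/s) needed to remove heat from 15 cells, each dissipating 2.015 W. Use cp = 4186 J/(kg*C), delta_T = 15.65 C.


Q_total = 15 * 2.015 = 30.225 W
m_dot = Q_total / (cp * dT) = 30.225 / (4186 * 15.65) = 4.614e-04 kg/s

4.614e-04 kg/s


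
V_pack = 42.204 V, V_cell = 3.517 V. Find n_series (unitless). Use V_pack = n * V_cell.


n = V_pack / V_cell = 42.204 / 3.517 = 12

12


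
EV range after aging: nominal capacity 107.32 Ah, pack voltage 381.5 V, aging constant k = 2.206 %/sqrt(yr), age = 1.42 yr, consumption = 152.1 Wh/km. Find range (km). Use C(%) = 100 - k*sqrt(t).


Step 1: capacity retention = 100 - 2.206 * sqrt(1.42) = 100 - 2.206 * 1.1916 = 97.371%
Step 2: C_now = 107.32 * 97.371/100 = 104.5 Ah
Step 3: E_pack = V * C_now = 381.5 * 104.5 = 39867 Wh
Step 4: range = E_pack / consumption = 39867 / 152.1 = 262.1 km

262.1 km


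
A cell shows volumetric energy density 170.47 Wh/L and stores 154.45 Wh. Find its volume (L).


V = E / ED = 154.45 / 170.47 = 0.9060 L

0.9060 L


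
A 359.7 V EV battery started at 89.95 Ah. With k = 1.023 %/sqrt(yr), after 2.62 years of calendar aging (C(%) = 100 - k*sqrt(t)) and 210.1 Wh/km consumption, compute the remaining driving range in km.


Step 1: capacity retention = 100 - 1.023 * sqrt(2.62) = 100 - 1.023 * 1.6186 = 98.344%
Step 2: C_now = 89.95 * 98.344/100 = 88.46 Ah
Step 3: E_pack = V * C_now = 359.7 * 88.46 = 31819 Wh
Step 4: range = E_pack / consumption = 31819 / 210.1 = 151.4 km

151.4 km


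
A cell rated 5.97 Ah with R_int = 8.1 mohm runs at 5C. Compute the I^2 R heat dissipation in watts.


Convert: R = 8.1 mohm = 0.0081 ohm
Step 1: I = C_rate * capacity = 5 * 5.97 = 29.85 A
Step 2: Q = I^2 * R = 29.85^2 * 0.0081 = 891.02 * 0.0081 = 7.217 W

7.217 W


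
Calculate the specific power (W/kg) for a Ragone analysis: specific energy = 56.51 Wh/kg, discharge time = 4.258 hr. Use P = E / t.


Specific power = 56.51 Wh/kg / 4.258 hr = 13.27 W/kg

13.27 W/kg


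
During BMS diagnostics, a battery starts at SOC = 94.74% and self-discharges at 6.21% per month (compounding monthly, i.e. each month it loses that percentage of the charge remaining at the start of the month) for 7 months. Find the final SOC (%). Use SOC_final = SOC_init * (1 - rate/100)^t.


decay = (1 - 6.21/100)^7 = 0.6384
SOC_final = 94.74 * 0.6384 = 60.48%

60.48%


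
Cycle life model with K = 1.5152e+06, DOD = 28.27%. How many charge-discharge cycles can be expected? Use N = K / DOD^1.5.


DOD^1.5 = 150.31
N = K / DOD^1.5 = 1.5152e+06 / 150.31 = 10080

10080 cycles


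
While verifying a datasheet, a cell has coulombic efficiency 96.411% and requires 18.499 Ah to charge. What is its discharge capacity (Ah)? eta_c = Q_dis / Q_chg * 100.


Q_dis = eta/100 * Q_chg = 96.411/100 * 18.499 = 17.84 Ah

17.84 Ah


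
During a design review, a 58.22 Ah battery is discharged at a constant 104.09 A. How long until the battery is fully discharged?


Runtime = 58.22 Ah / 104.09 A = 0.5593 hr

0.5593 hr


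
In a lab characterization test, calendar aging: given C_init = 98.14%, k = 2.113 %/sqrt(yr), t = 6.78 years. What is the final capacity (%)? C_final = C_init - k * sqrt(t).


Step 1: sqrt(6.78 yr) = 2.6038
Step 2: drop = 2.113 * 2.6038 = 5.5018
Step 3: C_final = 98.14 - 5.5018 = 92.64%

92.64%


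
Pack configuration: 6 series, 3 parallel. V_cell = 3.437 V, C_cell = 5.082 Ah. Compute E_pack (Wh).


V_pack = 6 * 3.437 = 20.622 V
C_pack = 3 * 5.082 = 15.246 Ah
E = V_pack * C_pack = 20.622 * 15.246 = 314.4 Wh

314.4 Wh


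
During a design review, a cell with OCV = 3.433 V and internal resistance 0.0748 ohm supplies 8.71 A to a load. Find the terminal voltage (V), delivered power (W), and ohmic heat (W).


Step 1: V_terminal = OCV - I*R = 3.433 - 8.71 * 0.0748 = 2.7815 V
Step 2: P_out = V_terminal * I = 2.7815 * 8.71 = 24.23 W
Step 3: Q = I^2 * R = 8.71^2 * 0.0748 = 5.675 W

V=2.7815 V, P=24.23 W, Q=5.675 W


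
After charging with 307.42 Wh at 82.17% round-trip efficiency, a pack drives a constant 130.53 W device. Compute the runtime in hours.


Step 1: E_discharge = eta/100 * E_charge = 82.17/100 * 307.42 = 252.61 Wh
Step 2: t = E_discharge / P = 252.61 / 130.53 = 1.935 hr

1.935 hr


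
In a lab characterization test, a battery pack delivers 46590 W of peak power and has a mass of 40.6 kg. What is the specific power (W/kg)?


SP = P / m = 46590 / 40.6 = 1148 W/kg

1148 W/kg


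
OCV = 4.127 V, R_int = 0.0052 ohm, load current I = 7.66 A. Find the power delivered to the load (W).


Step 1: V_terminal = OCV - I*R = 4.127 - 7.66 * 0.0052 = 4.0872 V
Step 2: P_out = V_terminal * I = 4.0872 * 7.66 = 31.31 W

31.31 W


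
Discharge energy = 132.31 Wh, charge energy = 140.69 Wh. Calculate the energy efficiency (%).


Round-trip efficiency = 132.31/140.69 * 100% = 94.04%

94.04%


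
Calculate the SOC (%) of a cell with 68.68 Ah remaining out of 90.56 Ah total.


SOC% = 68.68 / 90.56 * 100 = 75.84%

75.84%


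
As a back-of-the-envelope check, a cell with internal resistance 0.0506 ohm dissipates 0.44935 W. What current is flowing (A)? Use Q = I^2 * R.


I = sqrt(Q / R) = sqrt(0.44935 / 0.0506) = sqrt(8.8804) = 2.980 A

2.980 A


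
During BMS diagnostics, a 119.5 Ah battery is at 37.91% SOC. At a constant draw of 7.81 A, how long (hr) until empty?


Step 1: remaining = SOC/100 * C_total = 37.91/100 * 119.5 = 45.302 Ah
Step 2: t = remaining / I = 45.302 / 7.81 = 5.801 hr

5.801 hr


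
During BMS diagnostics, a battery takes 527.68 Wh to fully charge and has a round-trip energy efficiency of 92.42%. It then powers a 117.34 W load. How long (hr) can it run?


Step 1: E_discharge = eta/100 * E_charge = 92.42/100 * 527.68 = 487.68 Wh
Step 2: t = E_discharge / P = 487.68 / 117.34 = 4.156 hr

4.156 hr


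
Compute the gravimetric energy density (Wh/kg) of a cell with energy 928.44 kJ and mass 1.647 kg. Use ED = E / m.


Convert: E = 928.44 kJ = 257.9 Wh
ED = E / m = 257.9 / 1.647 = 156.6 Wh/kg

156.6 Wh/kg


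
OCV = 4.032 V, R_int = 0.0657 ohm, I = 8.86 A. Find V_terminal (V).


V = OCV - I*R = 4.032 - 8.86 * 0.0657 = 3.450 V

3.450 V


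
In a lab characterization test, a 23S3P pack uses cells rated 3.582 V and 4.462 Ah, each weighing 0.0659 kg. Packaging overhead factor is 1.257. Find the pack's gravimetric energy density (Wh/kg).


Step 1: V_pack = 23 * 3.582 = 82.386 V
Step 2: C_pack = 3 * 4.462 = 13.386 Ah
Step 3: E_pack = V_pack * C_pack = 82.386 * 13.386 = 1102.8 Wh
Step 4: m_pack = 23 * 3 * 0.0659 * 1.257 = 5.7157 kg
Step 5: ED = E_pack / m_pack = 1102.8 / 5.7157 = 192.9 Wh/kg

192.9 Wh/kg


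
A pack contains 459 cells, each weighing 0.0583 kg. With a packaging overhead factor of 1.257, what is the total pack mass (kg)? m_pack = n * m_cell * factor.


Cell mass sum = 459 * 0.0583 = 26.76 kg
With overhead 1.257: m_pack = 26.76 * 1.257 = 33.64 kg

33.64 kg


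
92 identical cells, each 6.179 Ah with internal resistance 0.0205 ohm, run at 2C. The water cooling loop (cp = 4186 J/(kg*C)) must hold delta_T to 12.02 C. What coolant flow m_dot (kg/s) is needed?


Step 1: I = 2 * 6.179 = 12.358 A
Step 2: Q_cell = I^2 * R = 12.358^2 * 0.0205 = 3.1308 W
Step 3: Q_total = 92 * 3.1308 = 288.03 W
Step 4: m_dot = Q_total / (cp * dT) = 288.03 / (4186 * 12.02) = 0.005724 kg/s

0.005724 kg/s


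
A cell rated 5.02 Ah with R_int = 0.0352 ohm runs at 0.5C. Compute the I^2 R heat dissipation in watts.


Step 1: I = C_rate * capacity = 0.5 * 5.02 = 2.51 A
Step 2: Q = I^2 * R = 2.51^2 * 0.0352 = 6.3001 * 0.0352 = 0.2218 W

0.2218 W


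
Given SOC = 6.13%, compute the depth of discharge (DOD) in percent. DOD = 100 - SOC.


DOD = 100 - SOC = 100 - 6.13 = 93.87%

93.87%


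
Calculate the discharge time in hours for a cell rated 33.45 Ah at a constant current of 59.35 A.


t = capacity / current = 33.45 / 59.35 = 0.5636 hr

0.5636 hr


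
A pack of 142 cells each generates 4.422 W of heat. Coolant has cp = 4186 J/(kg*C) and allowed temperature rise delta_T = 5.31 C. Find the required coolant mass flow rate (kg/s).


Q_total = 142 * 4.422 = 627.92 W
m_dot = Q_total / (cp * dT) = 627.92 / (4186 * 5.31) = 0.02825 kg/s

0.02825 kg/s


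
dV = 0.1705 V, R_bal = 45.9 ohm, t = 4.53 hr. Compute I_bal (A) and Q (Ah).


First, Ohm's law: I_bal = 0.1705 V / 45.9 ohm = 0.0037146 A
Then Q = I * t = 0.0037146 A * 4.53 hr = 0.01683 Ah

I=0.0037146 A, Q=0.01683 Ah


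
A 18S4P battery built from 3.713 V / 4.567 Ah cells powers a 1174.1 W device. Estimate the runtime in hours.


Step 1: E_pack = Ns * V_cell * Np * C_cell = 18 * 3.713 * 4 * 4.567 = 1220.9 Wh
Step 2: t = E_pack / P = 1220.9 / 1174.1 = 1.040 hr

1.040 hr


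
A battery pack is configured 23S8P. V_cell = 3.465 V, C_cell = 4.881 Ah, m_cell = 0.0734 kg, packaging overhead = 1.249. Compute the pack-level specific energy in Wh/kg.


Step 1: V_pack = 23 * 3.465 = 79.695 V
Step 2: C_pack = 8 * 4.881 = 39.048 Ah
Step 3: E_pack = V_pack * C_pack = 79.695 * 39.048 = 3111.9 Wh
Step 4: m_pack = 23 * 8 * 0.0734 * 1.249 = 16.868 kg
Step 5: ED = E_pack / m_pack = 3111.9 / 16.868 = 184.5 Wh/kg

184.5 Wh/kg


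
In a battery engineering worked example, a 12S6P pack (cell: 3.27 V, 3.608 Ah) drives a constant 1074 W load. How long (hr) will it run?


Step 1: E_pack = Ns * V_cell * Np * C_cell = 12 * 3.27 * 6 * 3.608 = 849.47 Wh
Step 2: t = E_pack / P = 849.47 / 1074 = 0.7909 hr

0.7909 hr


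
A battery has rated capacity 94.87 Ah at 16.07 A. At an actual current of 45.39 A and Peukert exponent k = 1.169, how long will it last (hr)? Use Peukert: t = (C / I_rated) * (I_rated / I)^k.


Step 1: t_rated = C / I_rated = 94.87 / 16.07 = 5.9035 hr
Step 2: ratio = 16.07 / 45.39 = 0.35404
Step 3: ratio^k = 0.35404^1.169 = 0.29706
Step 4: t = t_rated * ratio^k = 5.9035 * 0.29706 = 1.754 hr

1.754 hr


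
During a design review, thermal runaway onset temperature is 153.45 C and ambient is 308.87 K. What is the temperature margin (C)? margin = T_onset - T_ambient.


Convert: T_ambient = 308.87 K = 35.72 C
margin = 153.45 - 35.72 = 117.73 C

117.73 C


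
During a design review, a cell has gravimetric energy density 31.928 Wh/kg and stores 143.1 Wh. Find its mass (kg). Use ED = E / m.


m = E / ED = 143.1 / 31.928 = 4.482 kg

4.482 kg


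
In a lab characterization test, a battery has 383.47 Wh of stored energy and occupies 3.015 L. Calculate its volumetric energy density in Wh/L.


ED = E / V = 383.47 / 3.015 = 127.2 Wh/L

127.2 Wh/L


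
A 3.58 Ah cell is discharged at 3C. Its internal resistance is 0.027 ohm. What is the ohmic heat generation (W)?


Step 1: I = C_rate * capacity = 3 * 3.58 = 10.74 A
Step 2: Q = I^2 * R = 10.74^2 * 0.027 = 115.35 * 0.027 = 3.114 W

3.114 W


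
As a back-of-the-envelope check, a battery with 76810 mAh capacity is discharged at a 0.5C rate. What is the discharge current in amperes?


Convert: capacity = 76810 mAh = 76.81 Ah
I = C_rate * capacity = 0.5 * 76.81 = 38.405 A

38.405 A


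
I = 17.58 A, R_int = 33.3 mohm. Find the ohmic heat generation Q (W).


Convert: R = 33.3 mohm = 0.0333 ohm
Q = I^2 * R = 17.58^2 * 0.0333 = 10.29 W

10.29 W


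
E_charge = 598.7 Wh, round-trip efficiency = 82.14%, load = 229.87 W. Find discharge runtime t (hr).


Step 1: E_discharge = eta/100 * E_charge = 82.14/100 * 598.7 = 491.77 Wh
Step 2: t = E_discharge / P = 491.77 / 229.87 = 2.139 hr

2.139 hr


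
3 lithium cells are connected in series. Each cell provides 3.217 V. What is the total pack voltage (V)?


With 3 cells in series at 3.217 V each, V_pack = 9.651 V

9.651 V
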